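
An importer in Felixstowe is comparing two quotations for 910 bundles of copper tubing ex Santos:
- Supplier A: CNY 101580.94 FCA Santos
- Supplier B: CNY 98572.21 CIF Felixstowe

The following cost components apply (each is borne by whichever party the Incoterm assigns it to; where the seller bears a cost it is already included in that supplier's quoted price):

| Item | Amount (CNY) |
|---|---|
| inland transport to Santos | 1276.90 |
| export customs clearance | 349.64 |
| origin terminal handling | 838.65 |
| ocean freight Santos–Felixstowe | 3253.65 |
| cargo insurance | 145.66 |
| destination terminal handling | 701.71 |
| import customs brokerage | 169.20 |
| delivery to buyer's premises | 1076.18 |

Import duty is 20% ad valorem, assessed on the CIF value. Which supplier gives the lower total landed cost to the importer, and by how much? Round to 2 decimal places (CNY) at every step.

Supplier B is cheaper by CNY 8696.03

Supplier A (FCA):
CIF value = FCA price + origin terminal + freight + insurance = 101580.94 + 838.65 + 3253.65 + 145.66 = 105818.90
Import duty = 105818.90 × 20% = 21163.78
Buyer bears (A): 838.65 + 3253.65 + 145.66 + 701.71 + 169.20 + 1076.18 = 6185.05
Landed cost (A) = invoice 101580.94 + 6185.05 + duty 21163.78 = 128929.77
Supplier B (CIF):
The CIF price already equals the CIF value: 98572.21
Import duty = 98572.21 × 20% = 19714.44
Buyer bears (B): 701.71 + 169.20 + 1076.18 = 1947.09
Landed cost (B) = invoice 98572.21 + 1947.09 + duty 19714.44 = 120233.74
Difference = |128929.77 − 120233.74| = 8696.03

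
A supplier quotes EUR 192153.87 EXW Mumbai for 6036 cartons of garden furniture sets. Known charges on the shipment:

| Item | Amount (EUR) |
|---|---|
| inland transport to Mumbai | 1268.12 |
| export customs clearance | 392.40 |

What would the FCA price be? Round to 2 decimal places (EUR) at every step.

From EXW to FCA, the seller additionally bears: inland to port, export clearance.
FCA price = 192153.87 + 1268.12 + 392.40 = 193814.39

FCA price: EUR 193814.39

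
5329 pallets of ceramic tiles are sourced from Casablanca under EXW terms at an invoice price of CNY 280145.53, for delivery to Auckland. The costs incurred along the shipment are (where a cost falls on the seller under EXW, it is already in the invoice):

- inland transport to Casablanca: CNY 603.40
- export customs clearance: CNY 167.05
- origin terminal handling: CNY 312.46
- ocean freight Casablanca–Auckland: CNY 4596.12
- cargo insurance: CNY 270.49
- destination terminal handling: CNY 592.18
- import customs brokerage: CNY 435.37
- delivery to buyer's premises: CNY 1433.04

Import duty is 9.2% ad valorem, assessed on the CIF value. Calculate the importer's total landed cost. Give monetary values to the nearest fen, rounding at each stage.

EXW: the seller makes goods available at their premises; the buyer bears all onward costs.
CIF value = EXW price + inland to port + export clearance + origin terminal + freight + insurance = 280145.53 + 603.40 + 167.05 + 312.46 + 4596.12 + 270.49 = 286095.05
Import duty = 286095.05 × 9.2% = 26320.74
Buyer bears: inland to port 603.40 + export clearance 167.05 + origin terminal 312.46 + freight 4596.12 + insurance 270.49 + destination terminal 592.18 + brokerage 435.37 + delivery 1433.04 + duty 26320.74 = 34730.85
Landed cost = invoice 280145.53 + 34730.85 = 314876.38

Total landed cost: CNY 314876.38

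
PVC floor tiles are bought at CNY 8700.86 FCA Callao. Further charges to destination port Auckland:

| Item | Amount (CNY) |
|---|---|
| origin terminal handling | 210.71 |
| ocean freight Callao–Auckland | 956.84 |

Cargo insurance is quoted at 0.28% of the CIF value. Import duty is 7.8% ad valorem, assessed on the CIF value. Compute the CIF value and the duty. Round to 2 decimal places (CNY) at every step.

CIF value: CNY 9896.12; import duty: CNY 771.90

Let C be the CIF value. C = FCA price + pre-shipment costs + freight + 0.28% × C
C − 0.28% × C = 8700.86 + 210.71 + 956.84
0.9972 × C = 9868.41
C = 9868.41 / 0.9972 = 9896.12
Insurance premium = 0.28% × 9896.12 = 27.71
Import duty = 9896.12 × 7.8% = 771.90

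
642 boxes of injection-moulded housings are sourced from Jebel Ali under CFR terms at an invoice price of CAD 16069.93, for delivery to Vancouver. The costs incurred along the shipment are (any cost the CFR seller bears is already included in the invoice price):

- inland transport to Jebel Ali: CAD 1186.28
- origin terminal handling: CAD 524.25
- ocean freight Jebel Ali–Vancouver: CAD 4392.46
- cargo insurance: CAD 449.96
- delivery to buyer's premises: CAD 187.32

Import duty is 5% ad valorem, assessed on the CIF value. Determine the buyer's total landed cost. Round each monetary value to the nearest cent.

Total landed cost: CAD 17533.20

CFR: the seller pays costs through ocean freight to the destination port, but not insurance.
Already in the invoice (seller's account under CFR): inland to port, origin terminal, freight — exclude.
CIF value = CFR price + insurance = 16069.93 + 449.96 = 16519.89
Import duty = 16519.89 × 5% = 825.99
Buyer bears: insurance 449.96 + delivery 187.32 + duty 825.99 = 1463.27
Landed cost = invoice 16069.93 + 1463.27 = 17533.20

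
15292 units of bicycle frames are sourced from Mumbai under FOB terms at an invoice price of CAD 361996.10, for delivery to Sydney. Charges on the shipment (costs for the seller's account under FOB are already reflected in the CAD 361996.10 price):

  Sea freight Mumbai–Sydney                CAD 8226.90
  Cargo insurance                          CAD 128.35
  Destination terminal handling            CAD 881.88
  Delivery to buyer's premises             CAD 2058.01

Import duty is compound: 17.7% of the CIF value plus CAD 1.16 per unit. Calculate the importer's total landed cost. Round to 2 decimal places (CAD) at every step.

Total landed cost: CAD 456582.15

FOB: the seller bears costs until goods are on board at the origin port; the buyer bears freight, insurance and all costs thereafter.
CIF value = FOB price + freight + insurance = 361996.10 + 8226.90 + 128.35 = 370351.35
Ad valorem component: 370351.35 × 17.7% = 65552.19
Specific component: 15292 × 1.16 = 17738.72
Import duty = 65552.19 + 17738.72 = 83290.91
Buyer bears: freight 8226.90 + insurance 128.35 + destination terminal 881.88 + delivery 2058.01 + duty 83290.91 = 94586.05
Landed cost = invoice 361996.10 + 94586.05 = 456582.15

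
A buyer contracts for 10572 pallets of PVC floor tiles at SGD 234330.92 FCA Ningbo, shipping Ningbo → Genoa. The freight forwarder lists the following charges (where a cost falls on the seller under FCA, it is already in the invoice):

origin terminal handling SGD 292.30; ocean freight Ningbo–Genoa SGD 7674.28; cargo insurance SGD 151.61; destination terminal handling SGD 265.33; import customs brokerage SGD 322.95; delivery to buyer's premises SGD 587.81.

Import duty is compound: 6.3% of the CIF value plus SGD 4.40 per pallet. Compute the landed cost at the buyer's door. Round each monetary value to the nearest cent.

FCA: the seller delivers export-cleared goods to the carrier; the buyer bears costs from that point.
CIF value = FCA price + origin terminal + freight + insurance = 234330.92 + 292.30 + 7674.28 + 151.61 = 242449.11
Ad valorem component: 242449.11 × 6.3% = 15274.29
Specific component: 10572 × 4.40 = 46516.80
Import duty = 15274.29 + 46516.80 = 61791.09
Buyer bears: origin terminal 292.30 + freight 7674.28 + insurance 151.61 + destination terminal 265.33 + brokerage 322.95 + delivery 587.81 + duty 61791.09 = 71085.37
Landed cost = invoice 234330.92 + 71085.37 = 305416.29

Total landed cost: SGD 305416.29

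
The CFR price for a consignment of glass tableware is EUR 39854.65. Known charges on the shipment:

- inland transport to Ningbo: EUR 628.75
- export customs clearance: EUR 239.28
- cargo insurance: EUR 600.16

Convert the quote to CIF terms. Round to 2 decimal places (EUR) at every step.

CIF price: EUR 40454.81

Not relevant to the conversion: inland to port, export clearance — on the seller under both CFR and CIF; already in the CFR price and stays in the CIF price.
From CFR to CIF, the seller additionally bears: insurance.
CIF price = 39854.65 + 600.16 = 40454.81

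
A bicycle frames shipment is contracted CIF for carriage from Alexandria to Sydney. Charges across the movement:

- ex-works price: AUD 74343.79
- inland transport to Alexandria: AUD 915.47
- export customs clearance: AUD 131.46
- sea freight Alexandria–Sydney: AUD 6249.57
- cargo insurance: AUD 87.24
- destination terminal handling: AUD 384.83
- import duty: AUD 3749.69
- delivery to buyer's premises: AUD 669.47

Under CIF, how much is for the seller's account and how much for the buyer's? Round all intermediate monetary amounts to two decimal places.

Seller: AUD 81727.53; buyer: AUD 4803.99

CIF: the seller pays costs through ocean freight and marine insurance to the destination port.
Seller's account: goods 74343.79 + inland to port 915.47 + export clearance 131.46 + freight 6249.57 + insurance 87.24 = 81727.53
Buyer's account: destination terminal 384.83 + duty 3749.69 + delivery 669.47 = 4803.99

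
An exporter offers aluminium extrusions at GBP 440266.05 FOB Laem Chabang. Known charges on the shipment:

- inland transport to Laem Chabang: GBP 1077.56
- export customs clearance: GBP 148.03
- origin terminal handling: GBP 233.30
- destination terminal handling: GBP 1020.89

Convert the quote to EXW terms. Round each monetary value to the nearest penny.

EXW price: GBP 438807.16

Not relevant to the conversion: destination terminal — on the buyer under both terms; not part of either seller's price.
From FOB to EXW, the seller no longer bears: inland to port, export clearance, origin terminal.
EXW price = 440266.05 − 1077.56 − 148.03 − 233.30 = 438807.16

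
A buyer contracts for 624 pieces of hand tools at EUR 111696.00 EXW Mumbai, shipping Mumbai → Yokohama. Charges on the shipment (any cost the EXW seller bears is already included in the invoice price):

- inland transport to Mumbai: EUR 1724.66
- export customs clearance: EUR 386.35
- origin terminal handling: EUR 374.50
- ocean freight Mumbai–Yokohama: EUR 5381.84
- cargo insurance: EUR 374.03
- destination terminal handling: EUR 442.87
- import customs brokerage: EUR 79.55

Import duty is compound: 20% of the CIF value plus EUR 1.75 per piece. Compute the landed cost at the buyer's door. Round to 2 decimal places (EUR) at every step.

EXW: the seller makes goods available at their premises; the buyer bears all onward costs.
CIF value = EXW price + inland to port + export clearance + origin terminal + freight + insurance = 111696.00 + 1724.66 + 386.35 + 374.50 + 5381.84 + 374.03 = 119937.38
Ad valorem component: 119937.38 × 20% = 23987.48
Specific component: 624 × 1.75 = 1092.00
Import duty = 23987.48 + 1092.00 = 25079.48
Buyer bears: inland to port 1724.66 + export clearance 386.35 + origin terminal 374.50 + freight 5381.84 + insurance 374.03 + destination terminal 442.87 + brokerage 79.55 + duty 25079.48 = 33843.28
Landed cost = invoice 111696.00 + 33843.28 = 145539.28

Total landed cost: EUR 145539.28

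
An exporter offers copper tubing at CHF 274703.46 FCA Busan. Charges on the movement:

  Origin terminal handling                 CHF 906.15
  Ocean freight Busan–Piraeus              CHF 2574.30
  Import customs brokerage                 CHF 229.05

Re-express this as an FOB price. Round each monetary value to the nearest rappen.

FOB price: CHF 275609.61

Not relevant to the conversion: freight, brokerage — on the buyer under both terms; not part of either seller's price.
From FCA to FOB, the seller additionally bears: origin terminal.
FOB price = 274703.46 + 906.15 = 275609.61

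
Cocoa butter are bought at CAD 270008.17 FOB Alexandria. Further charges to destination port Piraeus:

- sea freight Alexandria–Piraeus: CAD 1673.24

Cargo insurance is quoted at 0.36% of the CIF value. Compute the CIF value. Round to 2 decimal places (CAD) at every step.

Let C be the CIF value. C = FOB price + freight + 0.36% × C
C − 0.36% × C = 270008.17 + 1673.24
0.9964 × C = 271681.41
C = 271681.41 / 0.9964 = 272663.00
Insurance premium = 0.36% × 272663.00 = 981.59

CIF value: CAD 272663.00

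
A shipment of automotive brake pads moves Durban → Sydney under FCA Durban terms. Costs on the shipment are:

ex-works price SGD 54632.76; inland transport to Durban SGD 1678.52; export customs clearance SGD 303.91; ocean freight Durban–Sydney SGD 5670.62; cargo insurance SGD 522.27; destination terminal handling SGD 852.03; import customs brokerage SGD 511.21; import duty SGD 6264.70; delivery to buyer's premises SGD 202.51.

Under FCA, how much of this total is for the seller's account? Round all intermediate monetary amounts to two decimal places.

FCA: the seller delivers export-cleared goods to the carrier; the buyer bears costs from that point.
Seller's account: goods 54632.76 + inland to port 1678.52 + export clearance 303.91 = 56615.19
Buyer's account: freight 5670.62 + insurance 522.27 + destination terminal 852.03 + brokerage 511.21 + duty 6264.70 + delivery 202.51 = 14023.34

Seller's account: SGD 56615.19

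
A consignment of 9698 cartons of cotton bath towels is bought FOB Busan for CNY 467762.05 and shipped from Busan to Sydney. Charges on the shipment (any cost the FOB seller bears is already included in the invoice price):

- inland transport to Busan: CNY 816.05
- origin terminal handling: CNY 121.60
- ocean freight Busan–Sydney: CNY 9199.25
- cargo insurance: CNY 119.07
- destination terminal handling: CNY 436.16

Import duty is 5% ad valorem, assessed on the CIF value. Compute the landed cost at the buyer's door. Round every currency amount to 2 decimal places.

FOB: the seller bears costs until goods are on board at the origin port; the buyer bears freight, insurance and all costs thereafter.
Already in the invoice (seller's account under FOB): inland to port, origin terminal — exclude.
CIF value = FOB price + freight + insurance = 467762.05 + 9199.25 + 119.07 = 477080.37
Import duty = 477080.37 × 5% = 23854.02
Buyer bears: freight 9199.25 + insurance 119.07 + destination terminal 436.16 + duty 23854.02 = 33608.50
Landed cost = invoice 467762.05 + 33608.50 = 501370.55

Total landed cost: CNY 501370.55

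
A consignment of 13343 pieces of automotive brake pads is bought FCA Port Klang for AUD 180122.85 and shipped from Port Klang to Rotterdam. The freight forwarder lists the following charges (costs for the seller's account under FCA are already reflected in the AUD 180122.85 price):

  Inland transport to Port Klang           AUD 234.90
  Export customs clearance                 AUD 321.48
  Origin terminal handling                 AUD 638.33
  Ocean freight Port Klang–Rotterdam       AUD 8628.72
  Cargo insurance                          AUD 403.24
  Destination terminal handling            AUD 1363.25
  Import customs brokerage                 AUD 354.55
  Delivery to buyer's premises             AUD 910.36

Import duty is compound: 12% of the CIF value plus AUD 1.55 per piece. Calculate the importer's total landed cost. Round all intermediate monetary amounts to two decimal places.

FCA: the seller delivers export-cleared goods to the carrier; the buyer bears costs from that point.
Already in the invoice (seller's account under FCA): inland to port, export clearance — exclude.
CIF value = FCA price + origin terminal + freight + insurance = 180122.85 + 638.33 + 8628.72 + 403.24 = 189793.14
Ad valorem component: 189793.14 × 12% = 22775.18
Specific component: 13343 × 1.55 = 20681.65
Import duty = 22775.18 + 20681.65 = 43456.83
Buyer bears: origin terminal 638.33 + freight 8628.72 + insurance 403.24 + destination terminal 1363.25 + brokerage 354.55 + delivery 910.36 + duty 43456.83 = 55755.28
Landed cost = invoice 180122.85 + 55755.28 = 235878.13

Total landed cost: AUD 235878.13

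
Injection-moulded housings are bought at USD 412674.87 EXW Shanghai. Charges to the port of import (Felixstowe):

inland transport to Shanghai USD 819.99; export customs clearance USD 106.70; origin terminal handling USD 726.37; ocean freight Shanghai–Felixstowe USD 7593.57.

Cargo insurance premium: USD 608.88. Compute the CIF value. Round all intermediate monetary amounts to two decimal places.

CIF = EXW price + pre-shipment costs + freight + insurance
CIF = 412674.87 + 819.99 + 106.70 + 726.37 + 7593.57 + 608.88 = 422530.38

CIF value: USD 422530.38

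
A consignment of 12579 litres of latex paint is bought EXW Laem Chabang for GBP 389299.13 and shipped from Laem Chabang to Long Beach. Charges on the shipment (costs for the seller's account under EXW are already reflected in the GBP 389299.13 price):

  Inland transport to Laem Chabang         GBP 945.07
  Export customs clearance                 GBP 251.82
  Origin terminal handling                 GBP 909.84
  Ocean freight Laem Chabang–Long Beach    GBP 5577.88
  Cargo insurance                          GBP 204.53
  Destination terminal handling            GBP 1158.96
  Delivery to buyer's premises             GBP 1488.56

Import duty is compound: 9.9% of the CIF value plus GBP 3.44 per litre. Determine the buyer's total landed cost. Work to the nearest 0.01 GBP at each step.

Total landed cost: GBP 482429.19

EXW: the seller makes goods available at their premises; the buyer bears all onward costs.
CIF value = EXW price + inland to port + export clearance + origin terminal + freight + insurance = 389299.13 + 945.07 + 251.82 + 909.84 + 5577.88 + 204.53 = 397188.27
Ad valorem component: 397188.27 × 9.9% = 39321.64
Specific component: 12579 × 3.44 = 43271.76
Import duty = 39321.64 + 43271.76 = 82593.40
Buyer bears: inland to port 945.07 + export clearance 251.82 + origin terminal 909.84 + freight 5577.88 + insurance 204.53 + destination terminal 1158.96 + delivery 1488.56 + duty 82593.40 = 93130.06
Landed cost = invoice 389299.13 + 93130.06 = 482429.19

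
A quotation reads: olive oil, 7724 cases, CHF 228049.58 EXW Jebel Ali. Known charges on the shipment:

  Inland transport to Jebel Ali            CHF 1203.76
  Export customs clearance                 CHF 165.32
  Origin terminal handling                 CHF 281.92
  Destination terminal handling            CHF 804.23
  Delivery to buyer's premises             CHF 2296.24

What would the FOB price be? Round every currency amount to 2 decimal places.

Not relevant to the conversion: destination terminal, delivery — on the buyer under both terms; not part of either seller's price.
From EXW to FOB, the seller additionally bears: inland to port, export clearance, origin terminal.
FOB price = 228049.58 + 1203.76 + 165.32 + 281.92 = 229700.58

FOB price: CHF 229700.58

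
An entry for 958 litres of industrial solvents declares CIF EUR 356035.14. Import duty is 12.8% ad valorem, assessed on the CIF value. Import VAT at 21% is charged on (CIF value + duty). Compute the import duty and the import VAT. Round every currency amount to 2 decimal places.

Import duty: EUR 45572.50; import VAT: EUR 84337.60

Import duty = 356035.14 × 12.8% = 45572.50
VAT base = CIF + duty = 356035.14 + 45572.50 = 401607.64
Import VAT = 401607.64 × 21% = 84337.60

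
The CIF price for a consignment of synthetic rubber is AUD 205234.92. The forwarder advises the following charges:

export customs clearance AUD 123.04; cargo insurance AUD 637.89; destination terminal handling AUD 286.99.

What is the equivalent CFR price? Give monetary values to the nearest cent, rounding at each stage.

Not relevant to the conversion: export clearance — on the seller under both CIF and CFR; already in the CIF price and stays in the CFR price. destination terminal — on the buyer under both terms; not part of either seller's price.
From CIF to CFR, the seller no longer bears: insurance.
CFR price = 205234.92 − 637.89 = 204597.03

CFR price: AUD 204597.03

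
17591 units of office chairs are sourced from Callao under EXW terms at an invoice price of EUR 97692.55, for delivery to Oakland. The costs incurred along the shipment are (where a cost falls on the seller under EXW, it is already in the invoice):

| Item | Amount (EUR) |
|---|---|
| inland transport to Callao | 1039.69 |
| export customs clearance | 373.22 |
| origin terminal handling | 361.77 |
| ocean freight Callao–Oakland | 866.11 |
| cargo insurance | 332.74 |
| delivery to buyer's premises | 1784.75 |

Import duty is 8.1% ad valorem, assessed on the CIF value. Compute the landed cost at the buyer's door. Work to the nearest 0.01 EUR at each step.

EXW: the seller makes goods available at their premises; the buyer bears all onward costs.
CIF value = EXW price + inland to port + export clearance + origin terminal + freight + insurance = 97692.55 + 1039.69 + 373.22 + 361.77 + 866.11 + 332.74 = 100666.08
Import duty = 100666.08 × 8.1% = 8153.95
Buyer bears: inland to port 1039.69 + export clearance 373.22 + origin terminal 361.77 + freight 866.11 + insurance 332.74 + delivery 1784.75 + duty 8153.95 = 12912.23
Landed cost = invoice 97692.55 + 12912.23 = 110604.78

Total landed cost: EUR 110604.78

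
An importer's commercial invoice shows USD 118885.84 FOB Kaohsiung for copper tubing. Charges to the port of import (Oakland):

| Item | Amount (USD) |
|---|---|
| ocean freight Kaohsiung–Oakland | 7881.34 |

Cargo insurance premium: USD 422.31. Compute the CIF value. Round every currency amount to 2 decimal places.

CIF value: USD 127189.49

CIF = FOB price + freight + insurance
CIF = 118885.84 + 7881.34 + 422.31 = 127189.49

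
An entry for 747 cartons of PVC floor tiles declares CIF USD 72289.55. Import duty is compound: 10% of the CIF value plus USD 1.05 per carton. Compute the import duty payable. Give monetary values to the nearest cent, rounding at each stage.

Import duty: USD 8013.31

Ad valorem component: 72289.55 × 10% = 7228.96
Specific component: 747 × 1.05 = 784.35
Import duty = 7228.96 + 784.35 = 8013.31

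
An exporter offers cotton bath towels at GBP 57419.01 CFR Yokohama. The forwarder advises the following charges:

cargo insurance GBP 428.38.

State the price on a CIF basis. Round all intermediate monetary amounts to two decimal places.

CIF price: GBP 57847.39

From CFR to CIF, the seller additionally bears: insurance.
CIF price = 57419.01 + 428.38 = 57847.39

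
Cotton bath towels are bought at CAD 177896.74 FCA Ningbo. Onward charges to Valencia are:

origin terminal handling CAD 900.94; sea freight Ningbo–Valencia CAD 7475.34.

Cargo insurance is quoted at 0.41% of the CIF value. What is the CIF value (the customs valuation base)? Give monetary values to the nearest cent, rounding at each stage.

Let C be the CIF value. C = FCA price + pre-shipment costs + freight + 0.41% × C
C − 0.41% × C = 177896.74 + 900.94 + 7475.34
0.9959 × C = 186273.02
C = 186273.02 / 0.9959 = 187039.88
Insurance premium = 0.41% × 187039.88 = 766.86

CIF value: CAD 187039.88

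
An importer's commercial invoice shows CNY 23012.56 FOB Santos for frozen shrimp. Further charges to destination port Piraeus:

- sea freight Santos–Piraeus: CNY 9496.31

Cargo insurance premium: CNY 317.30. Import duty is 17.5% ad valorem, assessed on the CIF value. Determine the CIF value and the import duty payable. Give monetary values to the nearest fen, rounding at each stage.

CIF = FOB price + freight + insurance
CIF = 23012.56 + 9496.31 + 317.30 = 32826.17
Import duty = 32826.17 × 17.5% = 5744.58

CIF value: CNY 32826.17; import duty: CNY 5744.58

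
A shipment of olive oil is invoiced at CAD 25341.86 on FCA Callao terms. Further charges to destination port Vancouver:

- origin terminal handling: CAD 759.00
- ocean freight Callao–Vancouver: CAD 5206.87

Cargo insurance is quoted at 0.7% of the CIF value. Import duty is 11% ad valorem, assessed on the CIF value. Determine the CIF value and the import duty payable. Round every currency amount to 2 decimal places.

CIF value: CAD 31528.43; import duty: CAD 3468.13

Let C be the CIF value. C = FCA price + pre-shipment costs + freight + 0.7% × C
C − 0.7% × C = 25341.86 + 759.00 + 5206.87
0.993 × C = 31307.73
C = 31307.73 / 0.993 = 31528.43
Insurance premium = 0.7% × 31528.43 = 220.70
Import duty = 31528.43 × 11% = 3468.13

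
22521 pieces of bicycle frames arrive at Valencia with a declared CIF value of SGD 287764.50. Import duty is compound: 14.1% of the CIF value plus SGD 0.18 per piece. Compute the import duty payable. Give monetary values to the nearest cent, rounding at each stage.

Import duty: SGD 44628.57

Ad valorem component: 287764.50 × 14.1% = 40574.79
Specific component: 22521 × 0.18 = 4053.78
Import duty = 40574.79 + 4053.78 = 44628.57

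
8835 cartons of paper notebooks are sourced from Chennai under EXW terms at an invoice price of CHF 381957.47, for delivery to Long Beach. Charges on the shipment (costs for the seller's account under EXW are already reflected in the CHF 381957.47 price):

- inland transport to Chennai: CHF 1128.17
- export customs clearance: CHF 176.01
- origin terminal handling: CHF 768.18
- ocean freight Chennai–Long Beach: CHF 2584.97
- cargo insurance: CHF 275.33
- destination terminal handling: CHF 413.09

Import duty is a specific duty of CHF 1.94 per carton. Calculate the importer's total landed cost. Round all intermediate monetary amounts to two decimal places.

Total landed cost: CHF 404443.12

EXW: the seller makes goods available at their premises; the buyer bears all onward costs.
CIF value = EXW price + inland to port + export clearance + origin terminal + freight + insurance = 381957.47 + 1128.17 + 176.01 + 768.18 + 2584.97 + 275.33 = 386890.13
Import duty = 8835 × 1.94 = 17139.90
Buyer bears: inland to port 1128.17 + export clearance 176.01 + origin terminal 768.18 + freight 2584.97 + insurance 275.33 + destination terminal 413.09 + duty 17139.90 = 22485.65
Landed cost = invoice 381957.47 + 22485.65 = 404443.12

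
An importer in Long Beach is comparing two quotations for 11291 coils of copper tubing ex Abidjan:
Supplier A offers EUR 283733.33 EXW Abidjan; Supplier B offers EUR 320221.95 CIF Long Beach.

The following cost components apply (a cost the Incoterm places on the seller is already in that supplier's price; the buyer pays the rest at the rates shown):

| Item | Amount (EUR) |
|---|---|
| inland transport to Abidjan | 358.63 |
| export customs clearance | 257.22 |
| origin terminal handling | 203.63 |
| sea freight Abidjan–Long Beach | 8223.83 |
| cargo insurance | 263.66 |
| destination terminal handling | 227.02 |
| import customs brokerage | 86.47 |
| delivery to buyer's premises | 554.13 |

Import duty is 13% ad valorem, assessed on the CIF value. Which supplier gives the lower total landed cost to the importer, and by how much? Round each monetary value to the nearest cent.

Supplier A is cheaper by EUR 30715.26

Supplier A (EXW):
CIF value = EXW price + inland to port + export clearance + origin terminal + freight + insurance = 283733.33 + 358.63 + 257.22 + 203.63 + 8223.83 + 263.66 = 293040.30
Import duty = 293040.30 × 13% = 38095.24
Buyer bears (A): 358.63 + 257.22 + 203.63 + 8223.83 + 263.66 + 227.02 + 86.47 + 554.13 = 10174.59
Landed cost (A) = invoice 283733.33 + 10174.59 + duty 38095.24 = 332003.16
Supplier B (CIF):
The CIF price already equals the CIF value: 320221.95
Import duty = 320221.95 × 13% = 41628.85
Buyer bears (B): 227.02 + 86.47 + 554.13 = 867.62
Landed cost (B) = invoice 320221.95 + 867.62 + duty 41628.85 = 362718.42
Difference = |332003.16 − 362718.42| = 30715.26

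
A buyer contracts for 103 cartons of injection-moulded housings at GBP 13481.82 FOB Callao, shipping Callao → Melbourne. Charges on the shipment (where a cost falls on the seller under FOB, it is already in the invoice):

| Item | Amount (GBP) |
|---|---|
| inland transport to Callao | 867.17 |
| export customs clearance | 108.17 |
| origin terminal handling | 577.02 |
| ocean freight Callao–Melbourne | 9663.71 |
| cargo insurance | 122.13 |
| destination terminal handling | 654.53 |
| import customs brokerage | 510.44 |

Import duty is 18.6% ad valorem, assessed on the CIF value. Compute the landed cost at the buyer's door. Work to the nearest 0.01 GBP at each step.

FOB: the seller bears costs until goods are on board at the origin port; the buyer bears freight, insurance and all costs thereafter.
Already in the invoice (seller's account under FOB): inland to port, export clearance, origin terminal — exclude.
CIF value = FOB price + freight + insurance = 13481.82 + 9663.71 + 122.13 = 23267.66
Import duty = 23267.66 × 18.6% = 4327.78
Buyer bears: freight 9663.71 + insurance 122.13 + destination terminal 654.53 + brokerage 510.44 + duty 4327.78 = 15278.59
Landed cost = invoice 13481.82 + 15278.59 = 28760.41

Total landed cost: GBP 28760.41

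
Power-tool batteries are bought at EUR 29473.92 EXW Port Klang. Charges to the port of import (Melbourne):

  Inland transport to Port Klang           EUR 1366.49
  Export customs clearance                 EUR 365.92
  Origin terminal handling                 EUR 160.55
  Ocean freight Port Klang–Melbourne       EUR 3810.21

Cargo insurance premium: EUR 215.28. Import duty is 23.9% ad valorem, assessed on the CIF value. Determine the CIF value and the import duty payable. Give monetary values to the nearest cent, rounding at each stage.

CIF value: EUR 35392.37; import duty: EUR 8458.78

CIF = EXW price + pre-shipment costs + freight + insurance
CIF = 29473.92 + 1366.49 + 365.92 + 160.55 + 3810.21 + 215.28 = 35392.37
Import duty = 35392.37 × 23.9% = 8458.78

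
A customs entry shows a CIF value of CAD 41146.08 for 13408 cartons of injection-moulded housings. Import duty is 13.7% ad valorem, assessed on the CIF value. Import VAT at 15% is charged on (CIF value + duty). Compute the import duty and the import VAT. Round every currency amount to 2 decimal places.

Import duty = 41146.08 × 13.7% = 5637.01
VAT base = CIF + duty = 41146.08 + 5637.01 = 46783.09
Import VAT = 46783.09 × 15% = 7017.46

Import duty: CAD 5637.01; import VAT: CAD 7017.46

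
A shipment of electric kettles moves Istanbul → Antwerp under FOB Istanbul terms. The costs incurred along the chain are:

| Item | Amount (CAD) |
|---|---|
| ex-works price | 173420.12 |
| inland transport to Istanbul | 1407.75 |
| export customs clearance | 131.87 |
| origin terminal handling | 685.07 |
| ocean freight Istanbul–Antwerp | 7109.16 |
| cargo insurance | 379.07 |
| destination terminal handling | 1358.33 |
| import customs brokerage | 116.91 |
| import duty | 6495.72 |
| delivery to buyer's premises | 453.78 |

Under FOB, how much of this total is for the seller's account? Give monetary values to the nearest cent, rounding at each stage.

FOB: the seller bears costs until goods are on board at the origin port; the buyer bears freight, insurance and all costs thereafter.
Seller's account: goods 173420.12 + inland to port 1407.75 + export clearance 131.87 + origin terminal 685.07 = 175644.81
Buyer's account: freight 7109.16 + insurance 379.07 + destination terminal 1358.33 + brokerage 116.91 + duty 6495.72 + delivery 453.78 = 15912.97

Seller's account: CAD 175644.81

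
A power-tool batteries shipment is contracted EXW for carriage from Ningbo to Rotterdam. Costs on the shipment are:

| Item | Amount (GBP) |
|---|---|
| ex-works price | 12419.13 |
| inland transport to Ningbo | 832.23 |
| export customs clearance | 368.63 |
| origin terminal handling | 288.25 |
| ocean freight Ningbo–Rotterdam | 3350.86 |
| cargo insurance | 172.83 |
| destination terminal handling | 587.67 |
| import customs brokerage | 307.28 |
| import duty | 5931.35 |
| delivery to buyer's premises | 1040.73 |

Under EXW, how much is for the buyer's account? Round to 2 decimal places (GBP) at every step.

Buyer's account: GBP 12879.83

EXW: the seller makes goods available at their premises; the buyer bears all onward costs.
Seller's account: goods 12419.13 = 12419.13
Buyer's account: inland to port 832.23 + export clearance 368.63 + origin terminal 288.25 + freight 3350.86 + insurance 172.83 + destination terminal 587.67 + brokerage 307.28 + duty 5931.35 + delivery 1040.73 = 12879.83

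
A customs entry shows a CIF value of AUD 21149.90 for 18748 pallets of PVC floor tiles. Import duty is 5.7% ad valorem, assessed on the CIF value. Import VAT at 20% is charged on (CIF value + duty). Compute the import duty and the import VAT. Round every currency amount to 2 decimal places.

Import duty = 21149.90 × 5.7% = 1205.54
VAT base = CIF + duty = 21149.90 + 1205.54 = 22355.44
Import VAT = 22355.44 × 20% = 4471.09

Import duty: AUD 1205.54; import VAT: AUD 4471.09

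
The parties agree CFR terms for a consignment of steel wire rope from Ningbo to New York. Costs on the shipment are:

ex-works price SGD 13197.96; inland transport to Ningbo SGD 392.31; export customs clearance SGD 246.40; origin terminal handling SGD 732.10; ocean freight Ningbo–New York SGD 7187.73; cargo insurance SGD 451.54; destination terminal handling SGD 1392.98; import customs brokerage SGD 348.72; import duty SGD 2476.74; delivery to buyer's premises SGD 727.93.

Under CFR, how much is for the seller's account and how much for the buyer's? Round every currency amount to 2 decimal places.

Seller: SGD 21756.50; buyer: SGD 5397.91

CFR: the seller pays costs through ocean freight to the destination port, but not insurance.
Seller's account: goods 13197.96 + inland to port 392.31 + export clearance 246.40 + origin terminal 732.10 + freight 7187.73 = 21756.50
Buyer's account: insurance 451.54 + destination terminal 1392.98 + brokerage 348.72 + duty 2476.74 + delivery 727.93 = 5397.91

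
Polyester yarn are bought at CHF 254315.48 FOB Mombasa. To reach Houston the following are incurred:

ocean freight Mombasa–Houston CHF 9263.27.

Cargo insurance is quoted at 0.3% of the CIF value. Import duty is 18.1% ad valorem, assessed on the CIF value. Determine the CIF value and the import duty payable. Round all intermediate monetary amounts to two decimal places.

CIF value: CHF 264371.87; import duty: CHF 47851.31

Let C be the CIF value. C = FOB price + freight + 0.3% × C
C − 0.3% × C = 254315.48 + 9263.27
0.997 × C = 263578.75
C = 263578.75 / 0.997 = 264371.87
Insurance premium = 0.3% × 264371.87 = 793.12
Import duty = 264371.87 × 18.1% = 47851.31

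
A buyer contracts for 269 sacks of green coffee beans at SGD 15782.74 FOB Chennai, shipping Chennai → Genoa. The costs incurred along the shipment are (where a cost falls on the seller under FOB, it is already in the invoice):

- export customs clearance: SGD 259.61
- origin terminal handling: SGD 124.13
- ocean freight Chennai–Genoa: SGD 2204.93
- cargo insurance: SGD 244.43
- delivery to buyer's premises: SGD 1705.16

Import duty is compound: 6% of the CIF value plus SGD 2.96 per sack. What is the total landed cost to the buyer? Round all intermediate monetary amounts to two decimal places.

FOB: the seller bears costs until goods are on board at the origin port; the buyer bears freight, insurance and all costs thereafter.
Already in the invoice (seller's account under FOB): export clearance, origin terminal — exclude.
CIF value = FOB price + freight + insurance = 15782.74 + 2204.93 + 244.43 = 18232.10
Ad valorem component: 18232.10 × 6% = 1093.93
Specific component: 269 × 2.96 = 796.24
Import duty = 1093.93 + 796.24 = 1890.17
Buyer bears: freight 2204.93 + insurance 244.43 + delivery 1705.16 + duty 1890.17 = 6044.69
Landed cost = invoice 15782.74 + 6044.69 = 21827.43

Total landed cost: SGD 21827.43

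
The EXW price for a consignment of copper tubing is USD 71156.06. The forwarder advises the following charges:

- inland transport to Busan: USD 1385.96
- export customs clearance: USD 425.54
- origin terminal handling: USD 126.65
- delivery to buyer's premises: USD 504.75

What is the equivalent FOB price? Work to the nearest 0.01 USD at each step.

FOB price: USD 73094.21

Not relevant to the conversion: delivery — on the buyer under both terms; not part of either seller's price.
From EXW to FOB, the seller additionally bears: inland to port, export clearance, origin terminal.
FOB price = 71156.06 + 1385.96 + 425.54 + 126.65 = 73094.21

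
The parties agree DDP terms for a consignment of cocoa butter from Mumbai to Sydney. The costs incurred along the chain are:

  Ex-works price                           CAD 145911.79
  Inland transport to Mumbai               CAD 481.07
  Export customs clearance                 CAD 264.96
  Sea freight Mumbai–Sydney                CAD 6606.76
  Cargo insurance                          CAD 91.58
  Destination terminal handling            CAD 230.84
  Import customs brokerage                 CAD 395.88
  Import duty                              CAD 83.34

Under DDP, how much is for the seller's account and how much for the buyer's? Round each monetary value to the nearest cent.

DDP: the seller bears all costs including import duty.
Seller's account: goods 145911.79 + inland to port 481.07 + export clearance 264.96 + freight 6606.76 + insurance 91.58 + destination terminal 230.84 + brokerage 395.88 + duty 83.34 = 154066.22
Buyer's account: 0.00

Seller: CAD 154066.22; buyer: CAD 0.00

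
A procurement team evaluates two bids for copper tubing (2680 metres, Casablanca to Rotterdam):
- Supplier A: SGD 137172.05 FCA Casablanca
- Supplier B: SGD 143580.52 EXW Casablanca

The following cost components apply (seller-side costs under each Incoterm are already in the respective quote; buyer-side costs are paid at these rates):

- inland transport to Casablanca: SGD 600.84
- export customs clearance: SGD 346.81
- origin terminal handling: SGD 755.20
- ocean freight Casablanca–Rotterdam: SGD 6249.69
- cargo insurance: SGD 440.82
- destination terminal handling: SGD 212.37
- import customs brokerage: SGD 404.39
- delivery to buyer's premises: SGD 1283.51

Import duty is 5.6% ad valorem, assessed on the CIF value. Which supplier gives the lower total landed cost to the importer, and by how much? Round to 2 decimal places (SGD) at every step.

Supplier A is cheaper by SGD 7768.07

Supplier A (FCA):
CIF value = FCA price + origin terminal + freight + insurance = 137172.05 + 755.20 + 6249.69 + 440.82 = 144617.76
Import duty = 144617.76 × 5.6% = 8098.59
Buyer bears (A): 755.20 + 6249.69 + 440.82 + 212.37 + 404.39 + 1283.51 = 9345.98
Landed cost (A) = invoice 137172.05 + 9345.98 + duty 8098.59 = 154616.62
Supplier B (EXW):
CIF value = EXW price + inland to port + export clearance + origin terminal + freight + insurance = 143580.52 + 600.84 + 346.81 + 755.20 + 6249.69 + 440.82 = 151973.88
Import duty = 151973.88 × 5.6% = 8510.54
Buyer bears (B): 600.84 + 346.81 + 755.20 + 6249.69 + 440.82 + 212.37 + 404.39 + 1283.51 = 10293.63
Landed cost (B) = invoice 143580.52 + 10293.63 + duty 8510.54 = 162384.69
Difference = |154616.62 − 162384.69| = 7768.07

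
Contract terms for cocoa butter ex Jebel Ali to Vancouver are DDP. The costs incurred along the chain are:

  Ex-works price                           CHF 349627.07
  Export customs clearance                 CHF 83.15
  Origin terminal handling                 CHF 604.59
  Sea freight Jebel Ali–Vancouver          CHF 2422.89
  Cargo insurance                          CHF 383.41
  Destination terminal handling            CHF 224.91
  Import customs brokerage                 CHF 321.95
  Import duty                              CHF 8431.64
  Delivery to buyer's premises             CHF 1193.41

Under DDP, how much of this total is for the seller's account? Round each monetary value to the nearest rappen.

Seller's account: CHF 363293.02

DDP: the seller bears all costs including import duty.
Seller's account: goods 349627.07 + export clearance 83.15 + origin terminal 604.59 + freight 2422.89 + insurance 383.41 + destination terminal 224.91 + brokerage 321.95 + duty 8431.64 + delivery 1193.41 = 363293.02
Buyer's account: 0.00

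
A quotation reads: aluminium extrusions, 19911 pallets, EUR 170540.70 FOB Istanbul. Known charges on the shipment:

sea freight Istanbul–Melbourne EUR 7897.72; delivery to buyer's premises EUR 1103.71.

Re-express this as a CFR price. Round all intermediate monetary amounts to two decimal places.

Not relevant to the conversion: delivery — on the buyer under both terms; not part of either seller's price.
From FOB to CFR, the seller additionally bears: freight.
CFR price = 170540.70 + 7897.72 = 178438.42

CFR price: EUR 178438.42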